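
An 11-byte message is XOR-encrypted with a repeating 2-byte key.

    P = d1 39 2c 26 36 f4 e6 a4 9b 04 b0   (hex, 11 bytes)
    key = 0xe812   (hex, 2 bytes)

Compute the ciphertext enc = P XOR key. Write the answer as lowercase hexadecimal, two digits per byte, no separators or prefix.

The 2-byte key repeats, so the effective keystream is e8 12 e8 12 e8 12 e8 12 e8 12 e8.
byte 0: d1 ^ e8 = 39
byte 1: 39 ^ 12 = 2b
byte 2: 2c ^ e8 = c4
byte 3: 26 ^ 12 = 34
byte 4: 36 ^ e8 = de
byte 5: f4 ^ 12 = e6
byte 6: e6 ^ e8 = 0e
byte 7: a4 ^ 12 = b6
byte 8: 9b ^ e8 = 73
byte 9: 04 ^ 12 = 16
byte 10: b0 ^ e8 = 58

392bc434dee60eb6731658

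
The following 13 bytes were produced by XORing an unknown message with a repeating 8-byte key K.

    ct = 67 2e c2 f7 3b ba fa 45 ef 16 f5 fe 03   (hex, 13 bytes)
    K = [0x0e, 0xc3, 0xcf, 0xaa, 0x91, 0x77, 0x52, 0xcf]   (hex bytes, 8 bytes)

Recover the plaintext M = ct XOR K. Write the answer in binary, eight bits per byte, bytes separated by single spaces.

The 8-byte key repeats, so the effective keystream is 0e c3 cf aa 91 77 52 cf 0e c3 cf aa 91.
byte 0: 67 ^ 0e = 69
byte 1: 2e ^ c3 = ed
byte 2: c2 ^ cf = 0d
byte 3: f7 ^ aa = 5d
byte 4: 3b ^ 91 = aa
byte 5: ba ^ 77 = cd
byte 6: fa ^ 52 = a8
byte 7: 45 ^ cf = 8a
byte 8: ef ^ 0e = e1
byte 9: 16 ^ c3 = d5
byte 10: f5 ^ cf = 3a
byte 11: fe ^ aa = 54
byte 12: 03 ^ 91 = 92

01101001 11101101 00001101 01011101 10101010 11001101 10101000 10001010 11100001 11010101 00111010 01010100 10010010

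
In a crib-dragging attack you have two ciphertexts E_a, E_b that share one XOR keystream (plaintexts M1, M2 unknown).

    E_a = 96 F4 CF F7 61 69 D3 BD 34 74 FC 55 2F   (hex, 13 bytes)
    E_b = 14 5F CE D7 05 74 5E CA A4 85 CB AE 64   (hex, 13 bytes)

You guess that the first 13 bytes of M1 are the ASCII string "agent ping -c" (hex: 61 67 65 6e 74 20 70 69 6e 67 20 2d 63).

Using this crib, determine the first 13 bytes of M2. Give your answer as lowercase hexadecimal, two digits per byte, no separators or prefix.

e3cc644e103dfd1efe9617d628

First, E_a ⊕ E_b = (M1 ⊕ K) ⊕ (M2 ⊕ K) = M1 ⊕ M2, so the key drops out. Then M2 = (M1 ⊕ M2) ⊕ M1 over the first 13 bytes.
byte 0: (96 ⊕ 14) ⊕ 61 = 82 ⊕ 61 = e3
byte 1: (f4 ⊕ 5f) ⊕ 67 = ab ⊕ 67 = cc
byte 2: (cf ⊕ ce) ⊕ 65 = 01 ⊕ 65 = 64
byte 3: (f7 ⊕ d7) ⊕ 6e = 20 ⊕ 6e = 4e
byte 4: (61 ⊕ 05) ⊕ 74 = 64 ⊕ 74 = 10
byte 5: (69 ⊕ 74) ⊕ 20 = 1d ⊕ 20 = 3d
byte 6: (d3 ⊕ 5e) ⊕ 70 = 8d ⊕ 70 = fd
byte 7: (bd ⊕ ca) ⊕ 69 = 77 ⊕ 69 = 1e
byte 8: (34 ⊕ a4) ⊕ 6e = 90 ⊕ 6e = fe
byte 9: (74 ⊕ 85) ⊕ 67 = f1 ⊕ 67 = 96
byte 10: (fc ⊕ cb) ⊕ 20 = 37 ⊕ 20 = 17
byte 11: (55 ⊕ ae) ⊕ 2d = fb ⊕ 2d = d6
byte 12: (2f ⊕ 64) ⊕ 63 = 4b ⊕ 63 = 28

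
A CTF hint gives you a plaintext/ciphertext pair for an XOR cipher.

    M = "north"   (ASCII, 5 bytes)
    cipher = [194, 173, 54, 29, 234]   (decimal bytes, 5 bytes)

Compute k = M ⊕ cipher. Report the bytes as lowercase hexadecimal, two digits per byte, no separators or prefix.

Since cipher = M ⊕ k, XORing both sides with M gives k = M ⊕ cipher.
6e ^ c2 = ac
6f ^ ad = c2
72 ^ 36 = 44
74 ^ 1d = 69
68 ^ ea = 82

acc2446982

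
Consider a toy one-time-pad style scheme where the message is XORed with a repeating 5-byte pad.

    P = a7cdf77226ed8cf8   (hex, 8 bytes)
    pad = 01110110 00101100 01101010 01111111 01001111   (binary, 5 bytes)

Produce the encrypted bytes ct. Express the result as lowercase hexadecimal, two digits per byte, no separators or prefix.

d1e19d0d699ba092

The 5-byte key repeats, so the effective keystream is 76 2c 6a 7f 4f 76 2c 6a.
byte 0: a7 ^ 76 = d1
byte 1: cd ^ 2c = e1
byte 2: f7 ^ 6a = 9d
byte 3: 72 ^ 7f = 0d
byte 4: 26 ^ 4f = 69
byte 5: ed ^ 76 = 9b
byte 6: 8c ^ 2c = a0
byte 7: f8 ^ 6a = 92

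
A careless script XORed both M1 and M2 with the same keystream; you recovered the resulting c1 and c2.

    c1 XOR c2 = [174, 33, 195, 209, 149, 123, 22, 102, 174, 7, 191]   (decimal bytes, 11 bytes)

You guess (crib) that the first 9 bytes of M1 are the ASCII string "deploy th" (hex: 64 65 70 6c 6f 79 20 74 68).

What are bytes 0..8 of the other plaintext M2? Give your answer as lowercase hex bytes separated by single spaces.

Since c1 ⊕ c2 = M1 ⊕ M2, XORing with the guessed M1 bytes yields the corresponding M2 bytes: M2 = (c1 ⊕ c2) ⊕ M1.
ae ^ 64 = ca
21 ^ 65 = 44
c3 ^ 70 = b3
d1 ^ 6c = bd
95 ^ 6f = fa
7b ^ 79 = 02
16 ^ 20 = 36
66 ^ 74 = 12
ae ^ 68 = c6

ca 44 b3 bd fa 02 36 12 c6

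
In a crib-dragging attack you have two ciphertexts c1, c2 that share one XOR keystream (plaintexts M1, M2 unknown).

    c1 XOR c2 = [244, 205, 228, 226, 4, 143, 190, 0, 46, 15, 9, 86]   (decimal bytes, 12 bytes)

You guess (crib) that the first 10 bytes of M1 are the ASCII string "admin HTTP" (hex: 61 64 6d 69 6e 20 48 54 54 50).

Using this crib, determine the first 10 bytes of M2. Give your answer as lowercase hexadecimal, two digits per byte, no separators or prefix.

Since c1 ⊕ c2 = M1 ⊕ M2, XORing with the guessed M1 bytes yields the corresponding M2 bytes: M2 = (c1 ⊕ c2) ⊕ M1.
byte 0: f4 ⊕ 61 = 95
byte 1: cd ⊕ 64 = a9
byte 2: e4 ⊕ 6d = 89
byte 3: e2 ⊕ 69 = 8b
byte 4: 04 ⊕ 6e = 6a
byte 5: 8f ⊕ 20 = af
byte 6: be ⊕ 48 = f6
byte 7: 00 ⊕ 54 = 54
byte 8: 2e ⊕ 54 = 7a
byte 9: 0f ⊕ 50 = 5f

95a9898b6aaff6547a5f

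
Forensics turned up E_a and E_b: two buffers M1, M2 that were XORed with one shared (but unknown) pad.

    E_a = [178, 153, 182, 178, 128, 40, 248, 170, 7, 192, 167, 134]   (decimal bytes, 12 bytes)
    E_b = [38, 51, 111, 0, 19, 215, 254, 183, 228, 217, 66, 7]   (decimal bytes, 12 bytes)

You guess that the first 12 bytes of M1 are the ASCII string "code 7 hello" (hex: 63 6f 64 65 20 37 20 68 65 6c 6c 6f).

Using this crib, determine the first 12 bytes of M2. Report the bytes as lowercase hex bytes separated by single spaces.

First, E_a ⊕ E_b = (M1 ⊕ K) ⊕ (M2 ⊕ K) = M1 ⊕ M2, so the key drops out. Then M2 = (M1 ⊕ M2) ⊕ M1 over the first 12 bytes.
byte 0: (b2 ⊕ 26) ⊕ 63 = 94 ⊕ 63 = f7
byte 1: (99 ⊕ 33) ⊕ 6f = aa ⊕ 6f = c5
byte 2: (b6 ⊕ 6f) ⊕ 64 = d9 ⊕ 64 = bd
byte 3: (b2 ⊕ 00) ⊕ 65 = b2 ⊕ 65 = d7
byte 4: (80 ⊕ 13) ⊕ 20 = 93 ⊕ 20 = b3
byte 5: (28 ⊕ d7) ⊕ 37 = ff ⊕ 37 = c8
byte 6: (f8 ⊕ fe) ⊕ 20 = 06 ⊕ 20 = 26
byte 7: (aa ⊕ b7) ⊕ 68 = 1d ⊕ 68 = 75
byte 8: (07 ⊕ e4) ⊕ 65 = e3 ⊕ 65 = 86
byte 9: (c0 ⊕ d9) ⊕ 6c = 19 ⊕ 6c = 75
byte 10: (a7 ⊕ 42) ⊕ 6c = e5 ⊕ 6c = 89
byte 11: (86 ⊕ 07) ⊕ 6f = 81 ⊕ 6f = ee

f7 c5 bd d7 b3 c8 26 75 86 75 89 ee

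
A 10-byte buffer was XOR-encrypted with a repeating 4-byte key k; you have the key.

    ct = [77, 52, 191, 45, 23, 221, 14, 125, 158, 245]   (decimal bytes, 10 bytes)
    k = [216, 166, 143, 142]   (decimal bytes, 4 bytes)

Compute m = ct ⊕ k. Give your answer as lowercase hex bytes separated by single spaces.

95 92 30 a3 cf 7b 81 f3 46 53

The 4-byte key repeats, so the effective keystream is d8 a6 8f 8e d8 a6 8f 8e d8 a6.
byte 0: 4d XOR d8 = 95
byte 1: 34 XOR a6 = 92
byte 2: bf XOR 8f = 30
byte 3: 2d XOR 8e = a3
byte 4: 17 XOR d8 = cf
byte 5: dd XOR a6 = 7b
byte 6: 0e XOR 8f = 81
byte 7: 7d XOR 8e = f3
byte 8: 9e XOR d8 = 46
byte 9: f5 XOR a6 = 53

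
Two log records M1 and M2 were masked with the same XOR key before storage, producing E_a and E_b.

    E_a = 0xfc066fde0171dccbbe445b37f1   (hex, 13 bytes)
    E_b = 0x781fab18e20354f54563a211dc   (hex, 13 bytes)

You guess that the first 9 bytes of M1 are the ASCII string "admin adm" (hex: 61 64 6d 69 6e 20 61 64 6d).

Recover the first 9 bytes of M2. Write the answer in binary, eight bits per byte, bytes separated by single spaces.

First, E_a ⊕ E_b = (M1 ⊕ K) ⊕ (M2 ⊕ K) = M1 ⊕ M2, so the key drops out. Then M2 = (M1 ⊕ M2) ⊕ M1 over the first 9 bytes.
byte 0: (fc xor 78) xor 61 = 84 xor 61 = e5
byte 1: (06 xor 1f) xor 64 = 19 xor 64 = 7d
byte 2: (6f xor ab) xor 6d = c4 xor 6d = a9
byte 3: (de xor 18) xor 69 = c6 xor 69 = af
byte 4: (01 xor e2) xor 6e = e3 xor 6e = 8d
byte 5: (71 xor 03) xor 20 = 72 xor 20 = 52
byte 6: (dc xor 54) xor 61 = 88 xor 61 = e9
byte 7: (cb xor f5) xor 64 = 3e xor 64 = 5a
byte 8: (be xor 45) xor 6d = fb xor 6d = 96

11100101 01111101 10101001 10101111 10001101 01010010 11101001 01011010 10010110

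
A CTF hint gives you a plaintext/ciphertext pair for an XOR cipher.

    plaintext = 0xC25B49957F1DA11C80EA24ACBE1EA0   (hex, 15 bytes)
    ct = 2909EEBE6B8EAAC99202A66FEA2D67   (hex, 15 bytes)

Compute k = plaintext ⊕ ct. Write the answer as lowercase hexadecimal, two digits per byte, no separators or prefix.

Since ct = plaintext ⊕ k, XORing both sides with plaintext gives k = plaintext ⊕ ct.
byte 0: 194 xor  41 = 235
byte 1:  91 xor   9 =  82
byte 2:  73 xor 238 = 167
byte 3: 149 xor 190 =  43
byte 4: 127 xor 107 =  20
byte 5:  29 xor 142 = 147
byte 6: 161 xor 170 =  11
byte 7:  28 xor 201 = 213
byte 8: 128 xor 146 =  18
byte 9: 234 xor   2 = 232
byte 10:  36 xor 166 = 130
byte 11: 172 xor 111 = 195
byte 12: 190 xor 234 =  84
byte 13:  30 xor  45 =  51
byte 14: 160 xor 103 = 199

eb52a72b14930bd512e882c35433c7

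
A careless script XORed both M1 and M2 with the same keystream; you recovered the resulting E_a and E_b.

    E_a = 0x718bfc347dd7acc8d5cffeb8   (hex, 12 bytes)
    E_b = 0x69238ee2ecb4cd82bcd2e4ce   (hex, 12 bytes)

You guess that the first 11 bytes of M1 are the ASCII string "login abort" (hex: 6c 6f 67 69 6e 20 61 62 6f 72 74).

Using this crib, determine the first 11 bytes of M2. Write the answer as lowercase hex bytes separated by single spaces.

74 c7 15 bf ff 43 00 28 06 6f 6e

First, E_a ⊕ E_b = (M1 ⊕ K) ⊕ (M2 ⊕ K) = M1 ⊕ M2, so the key drops out. Then M2 = (M1 ⊕ M2) ⊕ M1 over the first 11 bytes.
byte 0: (71 ⊕ 69) ⊕ 6c = 18 ⊕ 6c = 74
byte 1: (8b ⊕ 23) ⊕ 6f = a8 ⊕ 6f = c7
byte 2: (fc ⊕ 8e) ⊕ 67 = 72 ⊕ 67 = 15
byte 3: (34 ⊕ e2) ⊕ 69 = d6 ⊕ 69 = bf
byte 4: (7d ⊕ ec) ⊕ 6e = 91 ⊕ 6e = ff
byte 5: (d7 ⊕ b4) ⊕ 20 = 63 ⊕ 20 = 43
byte 6: (ac ⊕ cd) ⊕ 61 = 61 ⊕ 61 = 00
byte 7: (c8 ⊕ 82) ⊕ 62 = 4a ⊕ 62 = 28
byte 8: (d5 ⊕ bc) ⊕ 6f = 69 ⊕ 6f = 06
byte 9: (cf ⊕ d2) ⊕ 72 = 1d ⊕ 72 = 6f
byte 10: (fe ⊕ e4) ⊕ 74 = 1a ⊕ 74 = 6e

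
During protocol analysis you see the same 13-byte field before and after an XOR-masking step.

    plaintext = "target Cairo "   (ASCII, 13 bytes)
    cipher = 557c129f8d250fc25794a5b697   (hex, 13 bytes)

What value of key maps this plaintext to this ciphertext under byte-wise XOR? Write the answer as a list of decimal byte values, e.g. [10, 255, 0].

[33, 29, 96, 248, 232, 81, 47, 129, 54, 253, 215, 217, 183]

Since cipher = plaintext ⊕ key, XORing both sides with plaintext gives key = plaintext ⊕ cipher.
116 XOR  85 =  33
 97 XOR 124 =  29
114 XOR  18 =  96
103 XOR 159 = 248
101 XOR 141 = 232
116 XOR  37 =  81
 32 XOR  15 =  47
 67 XOR 194 = 129
 97 XOR  87 =  54
105 XOR 148 = 253
114 XOR 165 = 215
111 XOR 182 = 217
 32 XOR 151 = 183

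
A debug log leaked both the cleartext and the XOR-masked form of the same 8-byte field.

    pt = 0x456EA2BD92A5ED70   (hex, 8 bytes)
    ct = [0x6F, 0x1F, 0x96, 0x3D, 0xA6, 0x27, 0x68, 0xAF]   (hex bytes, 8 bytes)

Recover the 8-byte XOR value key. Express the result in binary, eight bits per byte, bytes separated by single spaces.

00101010 01110001 00110100 10000000 00110100 10000010 10000101 11011111

Since ct = pt ⊕ key, XORing both sides with pt gives key = pt ⊕ ct.
byte 0: 45 XOR 6f = 2a
byte 1: 6e XOR 1f = 71
byte 2: a2 XOR 96 = 34
byte 3: bd XOR 3d = 80
byte 4: 92 XOR a6 = 34
byte 5: a5 XOR 27 = 82
byte 6: ed XOR 68 = 85
byte 7: 70 XOR af = df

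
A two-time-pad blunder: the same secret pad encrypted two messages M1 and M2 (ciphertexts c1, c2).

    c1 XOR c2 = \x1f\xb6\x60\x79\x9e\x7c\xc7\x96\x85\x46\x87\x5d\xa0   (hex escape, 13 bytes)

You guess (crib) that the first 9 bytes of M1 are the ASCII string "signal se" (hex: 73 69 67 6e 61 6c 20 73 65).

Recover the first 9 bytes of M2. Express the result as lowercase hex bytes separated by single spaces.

6c df 07 17 ff 10 e7 e5 e0

Since c1 ⊕ c2 = M1 ⊕ M2, XORing with the guessed M1 bytes yields the corresponding M2 bytes: M2 = (c1 ⊕ c2) ⊕ M1.
1f ^ 73 = 6c
b6 ^ 69 = df
60 ^ 67 = 07
79 ^ 6e = 17
9e ^ 61 = ff
7c ^ 6c = 10
c7 ^ 20 = e7
96 ^ 73 = e5
85 ^ 65 = e0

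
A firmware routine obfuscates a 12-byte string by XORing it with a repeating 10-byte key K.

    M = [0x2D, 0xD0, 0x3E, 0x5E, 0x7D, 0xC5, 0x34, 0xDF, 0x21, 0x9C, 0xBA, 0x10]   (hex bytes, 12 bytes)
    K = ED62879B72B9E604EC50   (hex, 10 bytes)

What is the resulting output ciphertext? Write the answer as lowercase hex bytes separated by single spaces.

The 10-byte key repeats, so the effective keystream is ed 62 87 9b 72 b9 e6 04 ec 50 ed 62.
byte 0:  45 ^ 237 = 192
byte 1: 208 ^  98 = 178
byte 2:  62 ^ 135 = 185
byte 3:  94 ^ 155 = 197
byte 4: 125 ^ 114 =  15
byte 5: 197 ^ 185 = 124
byte 6:  52 ^ 230 = 210
byte 7: 223 ^   4 = 219
byte 8:  33 ^ 236 = 205
byte 9: 156 ^  80 = 204
byte 10: 186 ^ 237 =  87
byte 11:  16 ^  98 = 114

c0 b2 b9 c5 0f 7c d2 db cd cc 57 72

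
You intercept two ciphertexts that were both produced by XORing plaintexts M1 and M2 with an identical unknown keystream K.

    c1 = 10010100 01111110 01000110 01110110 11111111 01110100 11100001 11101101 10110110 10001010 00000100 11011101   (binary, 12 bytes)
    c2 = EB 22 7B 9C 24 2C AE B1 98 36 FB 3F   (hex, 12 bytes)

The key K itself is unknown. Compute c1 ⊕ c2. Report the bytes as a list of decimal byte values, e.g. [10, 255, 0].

[127, 92, 61, 234, 219, 88, 79, 92, 46, 188, 255, 226]

c1 ⊕ c2 = (M1 ⊕ K) ⊕ (M2 ⊕ K) = M1 ⊕ M2 — the shared key cancels under XOR.
byte 0: 148 xor 235 = 127
byte 1: 126 xor  34 =  92
byte 2:  70 xor 123 =  61
byte 3: 118 xor 156 = 234
byte 4: 255 xor  36 = 219
byte 5: 116 xor  44 =  88
byte 6: 225 xor 174 =  79
byte 7: 237 xor 177 =  92
byte 8: 182 xor 152 =  46
byte 9: 138 xor  54 = 188
byte 10:   4 xor 251 = 255
byte 11: 221 xor  63 = 226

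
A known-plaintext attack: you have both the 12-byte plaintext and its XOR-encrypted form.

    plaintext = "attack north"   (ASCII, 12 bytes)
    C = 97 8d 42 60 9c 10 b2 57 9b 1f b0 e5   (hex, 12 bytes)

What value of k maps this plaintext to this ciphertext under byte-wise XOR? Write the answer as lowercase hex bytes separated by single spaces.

f6 f9 36 01 ff 7b 92 39 f4 6d c4 8d

Since C = plaintext ⊕ k, XORing both sides with plaintext gives k = plaintext ⊕ C.
 97 XOR 151 = 246
116 XOR 141 = 249
116 XOR  66 =  54
 97 XOR  96 =   1
 99 XOR 156 = 255
107 XOR  16 = 123
 32 XOR 178 = 146
110 XOR  87 =  57
111 XOR 155 = 244
114 XOR  31 = 109
116 XOR 176 = 196
104 XOR 229 = 141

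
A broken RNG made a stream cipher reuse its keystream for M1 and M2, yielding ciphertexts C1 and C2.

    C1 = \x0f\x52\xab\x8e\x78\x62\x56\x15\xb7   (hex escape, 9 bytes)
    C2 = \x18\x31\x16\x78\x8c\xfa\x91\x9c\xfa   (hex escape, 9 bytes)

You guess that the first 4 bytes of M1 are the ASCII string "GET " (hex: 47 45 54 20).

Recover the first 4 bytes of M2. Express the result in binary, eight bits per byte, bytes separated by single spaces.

01010000 00100110 11101001 11010110

First, C1 ⊕ C2 = (M1 ⊕ K) ⊕ (M2 ⊕ K) = M1 ⊕ M2, so the key drops out. Then M2 = (M1 ⊕ M2) ⊕ M1 over the first 4 bytes.
byte 0: (0f ^ 18) ^ 47 = 17 ^ 47 = 50
byte 1: (52 ^ 31) ^ 45 = 63 ^ 45 = 26
byte 2: (ab ^ 16) ^ 54 = bd ^ 54 = e9
byte 3: (8e ^ 78) ^ 20 = f6 ^ 20 = d6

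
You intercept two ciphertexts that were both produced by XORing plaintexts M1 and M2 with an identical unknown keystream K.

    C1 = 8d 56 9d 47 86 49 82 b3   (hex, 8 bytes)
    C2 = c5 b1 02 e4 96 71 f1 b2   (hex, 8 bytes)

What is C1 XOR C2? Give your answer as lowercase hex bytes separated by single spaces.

48 e7 9f a3 10 38 73 01

C1 ⊕ C2 = (M1 ⊕ K) ⊕ (M2 ⊕ K) = M1 ⊕ M2 — the shared key cancels under XOR.
byte 0: 8d ⊕ c5 = 48
byte 1: 56 ⊕ b1 = e7
byte 2: 9d ⊕ 02 = 9f
byte 3: 47 ⊕ e4 = a3
byte 4: 86 ⊕ 96 = 10
byte 5: 49 ⊕ 71 = 38
byte 6: 82 ⊕ f1 = 73
byte 7: b3 ⊕ b2 = 01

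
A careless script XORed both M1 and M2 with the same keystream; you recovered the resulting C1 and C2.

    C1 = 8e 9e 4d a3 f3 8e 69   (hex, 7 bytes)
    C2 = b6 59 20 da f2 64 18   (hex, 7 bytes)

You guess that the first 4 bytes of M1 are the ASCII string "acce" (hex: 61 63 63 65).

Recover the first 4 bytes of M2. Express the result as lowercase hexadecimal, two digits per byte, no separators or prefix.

First, C1 ⊕ C2 = (M1 ⊕ K) ⊕ (M2 ⊕ K) = M1 ⊕ M2, so the key drops out. Then M2 = (M1 ⊕ M2) ⊕ M1 over the first 4 bytes.
byte 0: (8e ^ b6) ^ 61 = 38 ^ 61 = 59
byte 1: (9e ^ 59) ^ 63 = c7 ^ 63 = a4
byte 2: (4d ^ 20) ^ 63 = 6d ^ 63 = 0e
byte 3: (a3 ^ da) ^ 65 = 79 ^ 65 = 1c

59a40e1c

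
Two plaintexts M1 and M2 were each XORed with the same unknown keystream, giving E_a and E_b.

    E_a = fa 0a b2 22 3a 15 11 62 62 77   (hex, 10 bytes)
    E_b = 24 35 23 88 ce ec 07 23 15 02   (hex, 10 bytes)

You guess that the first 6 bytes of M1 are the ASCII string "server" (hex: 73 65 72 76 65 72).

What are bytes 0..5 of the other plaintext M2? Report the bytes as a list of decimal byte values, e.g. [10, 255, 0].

First, E_a ⊕ E_b = (M1 ⊕ K) ⊕ (M2 ⊕ K) = M1 ⊕ M2, so the key drops out. Then M2 = (M1 ⊕ M2) ⊕ M1 over the first 6 bytes.
byte 0: (fa ⊕ 24) ⊕ 73 = de ⊕ 73 = ad
byte 1: (0a ⊕ 35) ⊕ 65 = 3f ⊕ 65 = 5a
byte 2: (b2 ⊕ 23) ⊕ 72 = 91 ⊕ 72 = e3
byte 3: (22 ⊕ 88) ⊕ 76 = aa ⊕ 76 = dc
byte 4: (3a ⊕ ce) ⊕ 65 = f4 ⊕ 65 = 91
byte 5: (15 ⊕ ec) ⊕ 72 = f9 ⊕ 72 = 8b

[173, 90, 227, 220, 145, 139]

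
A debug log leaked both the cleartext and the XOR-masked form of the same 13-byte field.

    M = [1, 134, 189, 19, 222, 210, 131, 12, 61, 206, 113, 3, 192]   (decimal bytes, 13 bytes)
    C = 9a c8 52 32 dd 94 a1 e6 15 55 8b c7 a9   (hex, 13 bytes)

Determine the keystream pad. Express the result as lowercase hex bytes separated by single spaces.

Since C = M ⊕ pad, XORing both sides with M gives pad = M ⊕ C.
01 xor 9a = 9b
86 xor c8 = 4e
bd xor 52 = ef
13 xor 32 = 21
de xor dd = 03
d2 xor 94 = 46
83 xor a1 = 22
0c xor e6 = ea
3d xor 15 = 28
ce xor 55 = 9b
71 xor 8b = fa
03 xor c7 = c4
c0 xor a9 = 69

9b 4e ef 21 03 46 22 ea 28 9b fa c4 69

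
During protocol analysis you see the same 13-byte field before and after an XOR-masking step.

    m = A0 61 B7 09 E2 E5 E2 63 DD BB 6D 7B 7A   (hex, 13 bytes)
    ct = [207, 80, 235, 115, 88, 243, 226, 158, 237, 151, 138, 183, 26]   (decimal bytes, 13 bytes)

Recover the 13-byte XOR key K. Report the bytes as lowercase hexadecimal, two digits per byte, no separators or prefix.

Since ct = m ⊕ K, XORing both sides with m gives K = m ⊕ ct.
a0 XOR cf = 6f
61 XOR 50 = 31
b7 XOR eb = 5c
09 XOR 73 = 7a
e2 XOR 58 = ba
e5 XOR f3 = 16
e2 XOR e2 = 00
63 XOR 9e = fd
dd XOR ed = 30
bb XOR 97 = 2c
6d XOR 8a = e7
7b XOR b7 = cc
7a XOR 1a = 60

6f315c7aba1600fd302ce7cc60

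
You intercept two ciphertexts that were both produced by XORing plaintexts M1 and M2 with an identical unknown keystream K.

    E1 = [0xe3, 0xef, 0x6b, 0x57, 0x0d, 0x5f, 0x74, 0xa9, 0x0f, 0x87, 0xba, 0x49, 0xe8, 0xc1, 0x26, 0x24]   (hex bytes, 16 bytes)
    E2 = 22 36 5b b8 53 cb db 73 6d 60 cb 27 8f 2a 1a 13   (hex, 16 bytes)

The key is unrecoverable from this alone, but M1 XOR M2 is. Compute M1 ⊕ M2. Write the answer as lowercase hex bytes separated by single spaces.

E1 ⊕ E2 = (M1 ⊕ K) ⊕ (M2 ⊕ K) = M1 ⊕ M2 — the shared key cancels under XOR.
e3 ^ 22 = c1
ef ^ 36 = d9
6b ^ 5b = 30
57 ^ b8 = ef
0d ^ 53 = 5e
5f ^ cb = 94
74 ^ db = af
a9 ^ 73 = da
0f ^ 6d = 62
87 ^ 60 = e7
ba ^ cb = 71
49 ^ 27 = 6e
e8 ^ 8f = 67
c1 ^ 2a = eb
26 ^ 1a = 3c
24 ^ 13 = 37

c1 d9 30 ef 5e 94 af da 62 e7 71 6e 67 eb 3c 37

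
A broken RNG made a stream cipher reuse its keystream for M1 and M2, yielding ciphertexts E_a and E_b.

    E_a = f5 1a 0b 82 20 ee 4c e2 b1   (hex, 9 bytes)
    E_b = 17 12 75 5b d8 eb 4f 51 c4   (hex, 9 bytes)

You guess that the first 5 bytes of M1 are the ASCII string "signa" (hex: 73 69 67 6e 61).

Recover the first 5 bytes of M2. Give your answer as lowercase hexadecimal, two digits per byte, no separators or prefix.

916119b799

First, E_a ⊕ E_b = (M1 ⊕ K) ⊕ (M2 ⊕ K) = M1 ⊕ M2, so the key drops out. Then M2 = (M1 ⊕ M2) ⊕ M1 over the first 5 bytes.
byte 0: (f5 ⊕ 17) ⊕ 73 = e2 ⊕ 73 = 91
byte 1: (1a ⊕ 12) ⊕ 69 = 08 ⊕ 69 = 61
byte 2: (0b ⊕ 75) ⊕ 67 = 7e ⊕ 67 = 19
byte 3: (82 ⊕ 5b) ⊕ 6e = d9 ⊕ 6e = b7
byte 4: (20 ⊕ d8) ⊕ 61 = f8 ⊕ 61 = 99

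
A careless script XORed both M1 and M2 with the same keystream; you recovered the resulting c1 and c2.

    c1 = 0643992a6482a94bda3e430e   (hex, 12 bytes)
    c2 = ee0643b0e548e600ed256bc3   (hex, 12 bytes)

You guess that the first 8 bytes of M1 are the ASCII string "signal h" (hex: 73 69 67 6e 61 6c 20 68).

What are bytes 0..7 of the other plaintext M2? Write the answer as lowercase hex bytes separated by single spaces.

9b 2c bd f4 e0 a6 6f 23

First, c1 ⊕ c2 = (M1 ⊕ K) ⊕ (M2 ⊕ K) = M1 ⊕ M2, so the key drops out. Then M2 = (M1 ⊕ M2) ⊕ M1 over the first 8 bytes.
byte 0: (06 XOR ee) XOR 73 = e8 XOR 73 = 9b
byte 1: (43 XOR 06) XOR 69 = 45 XOR 69 = 2c
byte 2: (99 XOR 43) XOR 67 = da XOR 67 = bd
byte 3: (2a XOR b0) XOR 6e = 9a XOR 6e = f4
byte 4: (64 XOR e5) XOR 61 = 81 XOR 61 = e0
byte 5: (82 XOR 48) XOR 6c = ca XOR 6c = a6
byte 6: (a9 XOR e6) XOR 20 = 4f XOR 20 = 6f
byte 7: (4b XOR 00) XOR 68 = 4b XOR 68 = 23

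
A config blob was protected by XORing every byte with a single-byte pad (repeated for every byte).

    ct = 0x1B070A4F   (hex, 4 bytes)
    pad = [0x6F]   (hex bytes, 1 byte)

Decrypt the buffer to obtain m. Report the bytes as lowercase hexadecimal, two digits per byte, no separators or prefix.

The 1-byte key repeats, so the effective keystream is 6f 6f 6f 6f.
byte 0: 1b XOR 6f = 74
byte 1: 07 XOR 6f = 68
byte 2: 0a XOR 6f = 65
byte 3: 4f XOR 6f = 20

74686520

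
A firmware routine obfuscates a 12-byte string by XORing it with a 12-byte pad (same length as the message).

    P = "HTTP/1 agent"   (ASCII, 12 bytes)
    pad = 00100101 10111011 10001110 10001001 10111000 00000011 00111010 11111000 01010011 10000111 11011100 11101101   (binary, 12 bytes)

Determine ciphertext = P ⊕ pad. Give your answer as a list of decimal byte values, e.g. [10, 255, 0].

[109, 239, 218, 217, 151, 50, 26, 153, 52, 226, 178, 153]

XOR is its own inverse, so applying the key byte-wise gives the result directly.
byte 0:  72 xor  37 = 109
byte 1:  84 xor 187 = 239
byte 2:  84 xor 142 = 218
byte 3:  80 xor 137 = 217
byte 4:  47 xor 184 = 151
byte 5:  49 xor   3 =  50
byte 6:  32 xor  58 =  26
byte 7:  97 xor 248 = 153
byte 8: 103 xor  83 =  52
byte 9: 101 xor 135 = 226
byte 10: 110 xor 220 = 178
byte 11: 116 xor 237 = 153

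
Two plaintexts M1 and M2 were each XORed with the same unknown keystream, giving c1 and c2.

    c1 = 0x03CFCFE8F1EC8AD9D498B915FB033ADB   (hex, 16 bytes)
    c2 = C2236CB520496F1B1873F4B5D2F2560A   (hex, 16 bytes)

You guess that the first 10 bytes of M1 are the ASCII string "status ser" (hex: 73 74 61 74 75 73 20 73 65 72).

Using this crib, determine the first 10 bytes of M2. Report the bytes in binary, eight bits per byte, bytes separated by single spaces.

10110010 10011000 11000010 00101001 10100100 11010110 11000101 10110001 10101001 10011001

First, c1 ⊕ c2 = (M1 ⊕ K) ⊕ (M2 ⊕ K) = M1 ⊕ M2, so the key drops out. Then M2 = (M1 ⊕ M2) ⊕ M1 over the first 10 bytes.
byte 0: (03 xor c2) xor 73 = c1 xor 73 = b2
byte 1: (cf xor 23) xor 74 = ec xor 74 = 98
byte 2: (cf xor 6c) xor 61 = a3 xor 61 = c2
byte 3: (e8 xor b5) xor 74 = 5d xor 74 = 29
byte 4: (f1 xor 20) xor 75 = d1 xor 75 = a4
byte 5: (ec xor 49) xor 73 = a5 xor 73 = d6
byte 6: (8a xor 6f) xor 20 = e5 xor 20 = c5
byte 7: (d9 xor 1b) xor 73 = c2 xor 73 = b1
byte 8: (d4 xor 18) xor 65 = cc xor 65 = a9
byte 9: (98 xor 73) xor 72 = eb xor 72 = 99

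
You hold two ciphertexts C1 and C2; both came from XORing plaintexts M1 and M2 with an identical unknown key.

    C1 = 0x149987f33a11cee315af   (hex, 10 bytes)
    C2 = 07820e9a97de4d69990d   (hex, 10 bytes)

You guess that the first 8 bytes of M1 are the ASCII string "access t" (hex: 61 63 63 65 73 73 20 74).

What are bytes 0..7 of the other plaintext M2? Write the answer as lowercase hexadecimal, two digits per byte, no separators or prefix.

First, C1 ⊕ C2 = (M1 ⊕ K) ⊕ (M2 ⊕ K) = M1 ⊕ M2, so the key drops out. Then M2 = (M1 ⊕ M2) ⊕ M1 over the first 8 bytes.
byte 0: (14 xor 07) xor 61 = 13 xor 61 = 72
byte 1: (99 xor 82) xor 63 = 1b xor 63 = 78
byte 2: (87 xor 0e) xor 63 = 89 xor 63 = ea
byte 3: (f3 xor 9a) xor 65 = 69 xor 65 = 0c
byte 4: (3a xor 97) xor 73 = ad xor 73 = de
byte 5: (11 xor de) xor 73 = cf xor 73 = bc
byte 6: (ce xor 4d) xor 20 = 83 xor 20 = a3
byte 7: (e3 xor 69) xor 74 = 8a xor 74 = fe

7278ea0cdebca3fe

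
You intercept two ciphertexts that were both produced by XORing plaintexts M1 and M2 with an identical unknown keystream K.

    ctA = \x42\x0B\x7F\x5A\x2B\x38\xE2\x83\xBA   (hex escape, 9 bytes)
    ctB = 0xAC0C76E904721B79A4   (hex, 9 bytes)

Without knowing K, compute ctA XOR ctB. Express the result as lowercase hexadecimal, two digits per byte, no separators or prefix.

ctA ⊕ ctB = (M1 ⊕ K) ⊕ (M2 ⊕ K) = M1 ⊕ M2 — the shared key cancels under XOR.
byte 0: 42 ^ ac = ee
byte 1: 0b ^ 0c = 07
byte 2: 7f ^ 76 = 09
byte 3: 5a ^ e9 = b3
byte 4: 2b ^ 04 = 2f
byte 5: 38 ^ 72 = 4a
byte 6: e2 ^ 1b = f9
byte 7: 83 ^ 79 = fa
byte 8: ba ^ a4 = 1e

ee0709b32f4af9fa1e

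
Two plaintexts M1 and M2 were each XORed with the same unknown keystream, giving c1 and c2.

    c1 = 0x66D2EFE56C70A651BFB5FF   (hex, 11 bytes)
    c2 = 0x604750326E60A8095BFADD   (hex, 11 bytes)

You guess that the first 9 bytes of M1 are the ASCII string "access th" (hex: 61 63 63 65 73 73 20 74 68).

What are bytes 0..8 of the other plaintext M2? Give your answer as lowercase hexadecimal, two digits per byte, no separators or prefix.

67f6dcb271632e2c8c

First, c1 ⊕ c2 = (M1 ⊕ K) ⊕ (M2 ⊕ K) = M1 ⊕ M2, so the key drops out. Then M2 = (M1 ⊕ M2) ⊕ M1 over the first 9 bytes.
byte 0: (66 ⊕ 60) ⊕ 61 = 06 ⊕ 61 = 67
byte 1: (d2 ⊕ 47) ⊕ 63 = 95 ⊕ 63 = f6
byte 2: (ef ⊕ 50) ⊕ 63 = bf ⊕ 63 = dc
byte 3: (e5 ⊕ 32) ⊕ 65 = d7 ⊕ 65 = b2
byte 4: (6c ⊕ 6e) ⊕ 73 = 02 ⊕ 73 = 71
byte 5: (70 ⊕ 60) ⊕ 73 = 10 ⊕ 73 = 63
byte 6: (a6 ⊕ a8) ⊕ 20 = 0e ⊕ 20 = 2e
byte 7: (51 ⊕ 09) ⊕ 74 = 58 ⊕ 74 = 2c
byte 8: (bf ⊕ 5b) ⊕ 68 = e4 ⊕ 68 = 8c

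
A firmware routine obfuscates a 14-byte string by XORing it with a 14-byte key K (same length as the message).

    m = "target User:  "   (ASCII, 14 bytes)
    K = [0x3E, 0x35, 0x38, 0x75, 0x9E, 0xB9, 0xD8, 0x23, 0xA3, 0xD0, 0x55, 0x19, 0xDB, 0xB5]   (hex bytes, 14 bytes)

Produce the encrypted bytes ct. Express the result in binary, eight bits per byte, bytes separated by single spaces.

01001010 01010100 01001010 00010010 11111011 11001101 11111000 01110110 11010000 10110101 00100111 00100011 11111011 10010101

byte 0: 01110100 XOR 00111110 = 01001010
byte 1: 01100001 XOR 00110101 = 01010100
byte 2: 01110010 XOR 00111000 = 01001010
byte 3: 01100111 XOR 01110101 = 00010010
byte 4: 01100101 XOR 10011110 = 11111011
byte 5: 01110100 XOR 10111001 = 11001101
byte 6: 00100000 XOR 11011000 = 11111000
byte 7: 01010101 XOR 00100011 = 01110110
byte 8: 01110011 XOR 10100011 = 11010000
byte 9: 01100101 XOR 11010000 = 10110101
byte 10: 01110010 XOR 01010101 = 00100111
byte 11: 00111010 XOR 00011001 = 00100011
byte 12: 00100000 XOR 11011011 = 11111011
byte 13: 00100000 XOR 10110101 = 10010101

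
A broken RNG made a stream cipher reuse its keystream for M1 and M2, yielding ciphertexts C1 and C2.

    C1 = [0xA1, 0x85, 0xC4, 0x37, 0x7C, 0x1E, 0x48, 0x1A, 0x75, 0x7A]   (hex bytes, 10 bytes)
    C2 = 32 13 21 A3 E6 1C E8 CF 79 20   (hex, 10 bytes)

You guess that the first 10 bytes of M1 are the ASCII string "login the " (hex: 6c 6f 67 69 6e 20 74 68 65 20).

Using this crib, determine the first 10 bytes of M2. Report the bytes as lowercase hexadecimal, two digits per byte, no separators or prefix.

First, C1 ⊕ C2 = (M1 ⊕ K) ⊕ (M2 ⊕ K) = M1 ⊕ M2, so the key drops out. Then M2 = (M1 ⊕ M2) ⊕ M1 over the first 10 bytes.
byte 0: (a1 ^ 32) ^ 6c = 93 ^ 6c = ff
byte 1: (85 ^ 13) ^ 6f = 96 ^ 6f = f9
byte 2: (c4 ^ 21) ^ 67 = e5 ^ 67 = 82
byte 3: (37 ^ a3) ^ 69 = 94 ^ 69 = fd
byte 4: (7c ^ e6) ^ 6e = 9a ^ 6e = f4
byte 5: (1e ^ 1c) ^ 20 = 02 ^ 20 = 22
byte 6: (48 ^ e8) ^ 74 = a0 ^ 74 = d4
byte 7: (1a ^ cf) ^ 68 = d5 ^ 68 = bd
byte 8: (75 ^ 79) ^ 65 = 0c ^ 65 = 69
byte 9: (7a ^ 20) ^ 20 = 5a ^ 20 = 7a

fff982fdf422d4bd697a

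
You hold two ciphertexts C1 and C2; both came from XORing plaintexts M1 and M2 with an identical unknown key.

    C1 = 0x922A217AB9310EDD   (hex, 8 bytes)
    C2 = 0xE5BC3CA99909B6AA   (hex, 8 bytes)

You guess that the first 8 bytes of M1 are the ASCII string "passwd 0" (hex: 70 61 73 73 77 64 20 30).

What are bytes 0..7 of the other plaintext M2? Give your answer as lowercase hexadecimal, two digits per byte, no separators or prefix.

First, C1 ⊕ C2 = (M1 ⊕ K) ⊕ (M2 ⊕ K) = M1 ⊕ M2, so the key drops out. Then M2 = (M1 ⊕ M2) ⊕ M1 over the first 8 bytes.
byte 0: (92 XOR e5) XOR 70 = 77 XOR 70 = 07
byte 1: (2a XOR bc) XOR 61 = 96 XOR 61 = f7
byte 2: (21 XOR 3c) XOR 73 = 1d XOR 73 = 6e
byte 3: (7a XOR a9) XOR 73 = d3 XOR 73 = a0
byte 4: (b9 XOR 99) XOR 77 = 20 XOR 77 = 57
byte 5: (31 XOR 09) XOR 64 = 38 XOR 64 = 5c
byte 6: (0e XOR b6) XOR 20 = b8 XOR 20 = 98
byte 7: (dd XOR aa) XOR 30 = 77 XOR 30 = 47

07f76ea0575c9847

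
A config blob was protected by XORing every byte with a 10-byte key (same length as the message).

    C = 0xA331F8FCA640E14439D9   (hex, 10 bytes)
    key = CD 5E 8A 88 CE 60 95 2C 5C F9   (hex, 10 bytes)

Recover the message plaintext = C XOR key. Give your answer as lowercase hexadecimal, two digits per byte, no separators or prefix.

6e6f7274682074686520

XOR is its own inverse, so applying the key byte-wise gives the result directly.
byte 0: a3 ⊕ cd = 6e
byte 1: 31 ⊕ 5e = 6f
byte 2: f8 ⊕ 8a = 72
byte 3: fc ⊕ 88 = 74
byte 4: a6 ⊕ ce = 68
byte 5: 40 ⊕ 60 = 20
byte 6: e1 ⊕ 95 = 74
byte 7: 44 ⊕ 2c = 68
byte 8: 39 ⊕ 5c = 65
byte 9: d9 ⊕ f9 = 20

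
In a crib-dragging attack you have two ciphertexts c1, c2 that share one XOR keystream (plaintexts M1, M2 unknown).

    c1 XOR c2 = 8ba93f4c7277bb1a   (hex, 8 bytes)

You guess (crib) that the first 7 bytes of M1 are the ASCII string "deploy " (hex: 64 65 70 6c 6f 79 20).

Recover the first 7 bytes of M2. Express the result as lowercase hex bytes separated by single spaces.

ef cc 4f 20 1d 0e 9b

Since c1 ⊕ c2 = M1 ⊕ M2, XORing with the guessed M1 bytes yields the corresponding M2 bytes: M2 = (c1 ⊕ c2) ⊕ M1.
byte 0: 139 XOR 100 = 239
byte 1: 169 XOR 101 = 204
byte 2:  63 XOR 112 =  79
byte 3:  76 XOR 108 =  32
byte 4: 114 XOR 111 =  29
byte 5: 119 XOR 121 =  14
byte 6: 187 XOR  32 = 155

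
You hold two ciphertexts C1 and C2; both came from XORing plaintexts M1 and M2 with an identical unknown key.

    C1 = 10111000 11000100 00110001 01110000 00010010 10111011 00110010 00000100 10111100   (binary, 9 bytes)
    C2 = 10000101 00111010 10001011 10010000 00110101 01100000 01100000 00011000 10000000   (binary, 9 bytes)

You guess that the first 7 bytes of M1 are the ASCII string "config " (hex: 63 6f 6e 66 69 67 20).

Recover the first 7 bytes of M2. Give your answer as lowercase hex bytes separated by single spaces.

5e 91 d4 86 4e bc 72

First, C1 ⊕ C2 = (M1 ⊕ K) ⊕ (M2 ⊕ K) = M1 ⊕ M2, so the key drops out. Then M2 = (M1 ⊕ M2) ⊕ M1 over the first 7 bytes.
byte 0: (b8 ^ 85) ^ 63 = 3d ^ 63 = 5e
byte 1: (c4 ^ 3a) ^ 6f = fe ^ 6f = 91
byte 2: (31 ^ 8b) ^ 6e = ba ^ 6e = d4
byte 3: (70 ^ 90) ^ 66 = e0 ^ 66 = 86
byte 4: (12 ^ 35) ^ 69 = 27 ^ 69 = 4e
byte 5: (bb ^ 60) ^ 67 = db ^ 67 = bc
byte 6: (32 ^ 60) ^ 20 = 52 ^ 20 = 72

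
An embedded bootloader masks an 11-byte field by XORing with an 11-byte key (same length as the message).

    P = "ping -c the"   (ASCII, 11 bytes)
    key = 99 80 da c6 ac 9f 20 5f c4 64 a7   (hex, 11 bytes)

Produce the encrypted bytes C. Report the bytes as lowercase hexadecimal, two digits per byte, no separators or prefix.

XOR is its own inverse, so applying the key byte-wise gives the result directly.
byte 0: 70 xor 99 = e9
byte 1: 69 xor 80 = e9
byte 2: 6e xor da = b4
byte 3: 67 xor c6 = a1
byte 4: 20 xor ac = 8c
byte 5: 2d xor 9f = b2
byte 6: 63 xor 20 = 43
byte 7: 20 xor 5f = 7f
byte 8: 74 xor c4 = b0
byte 9: 68 xor 64 = 0c
byte 10: 65 xor a7 = c2

e9e9b4a18cb2437fb00cc2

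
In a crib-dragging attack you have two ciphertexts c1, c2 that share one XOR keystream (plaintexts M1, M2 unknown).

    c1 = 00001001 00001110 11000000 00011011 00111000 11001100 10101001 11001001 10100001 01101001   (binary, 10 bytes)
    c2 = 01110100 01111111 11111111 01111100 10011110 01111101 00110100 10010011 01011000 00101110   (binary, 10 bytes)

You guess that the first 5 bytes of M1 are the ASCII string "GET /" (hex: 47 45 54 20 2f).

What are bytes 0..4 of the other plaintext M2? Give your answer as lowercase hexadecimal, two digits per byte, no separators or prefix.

First, c1 ⊕ c2 = (M1 ⊕ K) ⊕ (M2 ⊕ K) = M1 ⊕ M2, so the key drops out. Then M2 = (M1 ⊕ M2) ⊕ M1 over the first 5 bytes.
byte 0: (09 ⊕ 74) ⊕ 47 = 7d ⊕ 47 = 3a
byte 1: (0e ⊕ 7f) ⊕ 45 = 71 ⊕ 45 = 34
byte 2: (c0 ⊕ ff) ⊕ 54 = 3f ⊕ 54 = 6b
byte 3: (1b ⊕ 7c) ⊕ 20 = 67 ⊕ 20 = 47
byte 4: (38 ⊕ 9e) ⊕ 2f = a6 ⊕ 2f = 89

3a346b4789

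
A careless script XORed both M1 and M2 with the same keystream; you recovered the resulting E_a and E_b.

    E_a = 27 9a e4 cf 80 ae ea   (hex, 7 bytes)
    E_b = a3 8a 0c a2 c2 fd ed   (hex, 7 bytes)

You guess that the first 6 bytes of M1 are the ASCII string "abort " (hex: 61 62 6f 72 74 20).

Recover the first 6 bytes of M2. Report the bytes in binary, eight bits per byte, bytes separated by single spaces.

11100101 01110010 10000111 00011111 00110110 01110011

First, E_a ⊕ E_b = (M1 ⊕ K) ⊕ (M2 ⊕ K) = M1 ⊕ M2, so the key drops out. Then M2 = (M1 ⊕ M2) ⊕ M1 over the first 6 bytes.
byte 0: (27 XOR a3) XOR 61 = 84 XOR 61 = e5
byte 1: (9a XOR 8a) XOR 62 = 10 XOR 62 = 72
byte 2: (e4 XOR 0c) XOR 6f = e8 XOR 6f = 87
byte 3: (cf XOR a2) XOR 72 = 6d XOR 72 = 1f
byte 4: (80 XOR c2) XOR 74 = 42 XOR 74 = 36
byte 5: (ae XOR fd) XOR 20 = 53 XOR 20 = 73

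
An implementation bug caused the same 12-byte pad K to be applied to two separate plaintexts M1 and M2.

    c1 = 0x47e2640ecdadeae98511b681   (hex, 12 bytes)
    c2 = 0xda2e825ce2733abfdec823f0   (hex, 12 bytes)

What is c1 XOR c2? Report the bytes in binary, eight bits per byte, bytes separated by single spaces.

10011101 11001100 11100110 01010010 00101111 11011110 11010000 01010110 01011011 11011001 10010101 01110001

c1 ⊕ c2 = (M1 ⊕ K) ⊕ (M2 ⊕ K) = M1 ⊕ M2 — the shared key cancels under XOR.
01000111 xor 11011010 = 10011101
11100010 xor 00101110 = 11001100
01100100 xor 10000010 = 11100110
00001110 xor 01011100 = 01010010
11001101 xor 11100010 = 00101111
10101101 xor 01110011 = 11011110
11101010 xor 00111010 = 11010000
11101001 xor 10111111 = 01010110
10000101 xor 11011110 = 01011011
00010001 xor 11001000 = 11011001
10110110 xor 00100011 = 10010101
10000001 xor 11110000 = 01110001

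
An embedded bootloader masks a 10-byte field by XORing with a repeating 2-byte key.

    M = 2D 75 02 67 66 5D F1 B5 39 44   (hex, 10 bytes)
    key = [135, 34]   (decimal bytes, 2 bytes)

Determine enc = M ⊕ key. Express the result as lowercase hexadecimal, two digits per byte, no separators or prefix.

aa578545e17f7697be66

The 2-byte key repeats, so the effective keystream is 87 22 87 22 87 22 87 22 87 22.
byte 0: 2d ^ 87 = aa
byte 1: 75 ^ 22 = 57
byte 2: 02 ^ 87 = 85
byte 3: 67 ^ 22 = 45
byte 4: 66 ^ 87 = e1
byte 5: 5d ^ 22 = 7f
byte 6: f1 ^ 87 = 76
byte 7: b5 ^ 22 = 97
byte 8: 39 ^ 87 = be
byte 9: 44 ^ 22 = 66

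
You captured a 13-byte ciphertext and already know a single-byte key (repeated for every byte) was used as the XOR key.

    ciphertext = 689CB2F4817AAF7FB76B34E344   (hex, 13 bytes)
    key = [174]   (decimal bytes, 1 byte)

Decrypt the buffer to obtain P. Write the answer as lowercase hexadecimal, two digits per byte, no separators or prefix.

The 1-byte key repeats, so the effective keystream is ae ae ae ae ae ae ae ae ae ae ae ae ae.
byte 0: 68 ^ ae = c6
byte 1: 9c ^ ae = 32
byte 2: b2 ^ ae = 1c
byte 3: f4 ^ ae = 5a
byte 4: 81 ^ ae = 2f
byte 5: 7a ^ ae = d4
byte 6: af ^ ae = 01
byte 7: 7f ^ ae = d1
byte 8: b7 ^ ae = 19
byte 9: 6b ^ ae = c5
byte 10: 34 ^ ae = 9a
byte 11: e3 ^ ae = 4d
byte 12: 44 ^ ae = ea

c6321c5a2fd401d119c59a4dea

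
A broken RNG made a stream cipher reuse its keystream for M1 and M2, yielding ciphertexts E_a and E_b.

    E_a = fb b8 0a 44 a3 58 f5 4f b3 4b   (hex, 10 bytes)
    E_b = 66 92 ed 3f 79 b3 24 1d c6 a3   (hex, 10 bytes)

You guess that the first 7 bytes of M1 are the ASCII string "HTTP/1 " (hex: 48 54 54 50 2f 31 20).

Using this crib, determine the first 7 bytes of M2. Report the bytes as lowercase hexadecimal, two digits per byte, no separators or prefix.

d57eb32bf5daf1

First, E_a ⊕ E_b = (M1 ⊕ K) ⊕ (M2 ⊕ K) = M1 ⊕ M2, so the key drops out. Then M2 = (M1 ⊕ M2) ⊕ M1 over the first 7 bytes.
byte 0: (fb ⊕ 66) ⊕ 48 = 9d ⊕ 48 = d5
byte 1: (b8 ⊕ 92) ⊕ 54 = 2a ⊕ 54 = 7e
byte 2: (0a ⊕ ed) ⊕ 54 = e7 ⊕ 54 = b3
byte 3: (44 ⊕ 3f) ⊕ 50 = 7b ⊕ 50 = 2b
byte 4: (a3 ⊕ 79) ⊕ 2f = da ⊕ 2f = f5
byte 5: (58 ⊕ b3) ⊕ 31 = eb ⊕ 31 = da
byte 6: (f5 ⊕ 24) ⊕ 20 = d1 ⊕ 20 = f1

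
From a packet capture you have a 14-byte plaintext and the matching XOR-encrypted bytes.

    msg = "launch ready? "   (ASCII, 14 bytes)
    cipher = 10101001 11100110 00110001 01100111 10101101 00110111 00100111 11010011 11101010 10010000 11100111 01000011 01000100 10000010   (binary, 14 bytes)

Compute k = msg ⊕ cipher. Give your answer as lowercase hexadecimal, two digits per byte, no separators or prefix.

c5874409ce5f07a18ff1833a7ba2

Since cipher = msg ⊕ k, XORing both sides with msg gives k = msg ⊕ cipher.
byte 0: 6c ^ a9 = c5
byte 1: 61 ^ e6 = 87
byte 2: 75 ^ 31 = 44
byte 3: 6e ^ 67 = 09
byte 4: 63 ^ ad = ce
byte 5: 68 ^ 37 = 5f
byte 6: 20 ^ 27 = 07
byte 7: 72 ^ d3 = a1
byte 8: 65 ^ ea = 8f
byte 9: 61 ^ 90 = f1
byte 10: 64 ^ e7 = 83
byte 11: 79 ^ 43 = 3a
byte 12: 3f ^ 44 = 7b
byte 13: 20 ^ 82 = a2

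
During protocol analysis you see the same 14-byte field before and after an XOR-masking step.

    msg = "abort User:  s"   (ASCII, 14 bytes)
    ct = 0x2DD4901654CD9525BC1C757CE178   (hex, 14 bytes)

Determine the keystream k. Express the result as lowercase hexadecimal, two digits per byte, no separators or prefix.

Since ct = msg ⊕ k, XORing both sides with msg gives k = msg ⊕ ct.
61 ^ 2d = 4c
62 ^ d4 = b6
6f ^ 90 = ff
72 ^ 16 = 64
74 ^ 54 = 20
20 ^ cd = ed
55 ^ 95 = c0
73 ^ 25 = 56
65 ^ bc = d9
72 ^ 1c = 6e
3a ^ 75 = 4f
20 ^ 7c = 5c
20 ^ e1 = c1
73 ^ 78 = 0b

4cb6ff6420edc056d96e4f5cc10b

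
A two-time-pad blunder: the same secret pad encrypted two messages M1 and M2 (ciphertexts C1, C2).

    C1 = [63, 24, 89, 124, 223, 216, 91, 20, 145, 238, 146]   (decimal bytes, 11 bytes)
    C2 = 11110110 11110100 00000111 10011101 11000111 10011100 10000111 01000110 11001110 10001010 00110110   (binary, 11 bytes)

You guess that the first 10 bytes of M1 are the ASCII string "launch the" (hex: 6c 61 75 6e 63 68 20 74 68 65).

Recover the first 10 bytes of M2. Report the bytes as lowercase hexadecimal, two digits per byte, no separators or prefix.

First, C1 ⊕ C2 = (M1 ⊕ K) ⊕ (M2 ⊕ K) = M1 ⊕ M2, so the key drops out. Then M2 = (M1 ⊕ M2) ⊕ M1 over the first 10 bytes.
byte 0: (3f XOR f6) XOR 6c = c9 XOR 6c = a5
byte 1: (18 XOR f4) XOR 61 = ec XOR 61 = 8d
byte 2: (59 XOR 07) XOR 75 = 5e XOR 75 = 2b
byte 3: (7c XOR 9d) XOR 6e = e1 XOR 6e = 8f
byte 4: (df XOR c7) XOR 63 = 18 XOR 63 = 7b
byte 5: (d8 XOR 9c) XOR 68 = 44 XOR 68 = 2c
byte 6: (5b XOR 87) XOR 20 = dc XOR 20 = fc
byte 7: (14 XOR 46) XOR 74 = 52 XOR 74 = 26
byte 8: (91 XOR ce) XOR 68 = 5f XOR 68 = 37
byte 9: (ee XOR 8a) XOR 65 = 64 XOR 65 = 01

a58d2b8f7b2cfc263701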